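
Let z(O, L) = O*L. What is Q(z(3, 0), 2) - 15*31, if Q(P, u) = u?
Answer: -463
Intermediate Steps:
z(O, L) = L*O
Q(z(3, 0), 2) - 15*31 = 2 - 15*31 = 2 - 465 = -463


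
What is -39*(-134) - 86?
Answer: 5140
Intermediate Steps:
-39*(-134) - 86 = 5226 - 86 = 5140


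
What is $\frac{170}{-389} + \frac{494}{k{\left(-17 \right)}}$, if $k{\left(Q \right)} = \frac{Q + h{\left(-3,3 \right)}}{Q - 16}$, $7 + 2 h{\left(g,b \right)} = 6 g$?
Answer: $\frac{12672926}{22951} \approx 552.17$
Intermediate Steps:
$h{\left(g,b \right)} = - \frac{7}{2} + 3 g$ ($h{\left(g,b \right)} = - \frac{7}{2} + \frac{6 g}{2} = - \frac{7}{2} + 3 g$)
$k{\left(Q \right)} = \frac{- \frac{25}{2} + Q}{-16 + Q}$ ($k{\left(Q \right)} = \frac{Q + \left(- \frac{7}{2} + 3 \left(-3\right)\right)}{Q - 16} = \frac{Q - \frac{25}{2}}{-16 + Q} = \frac{- \frac{25}{2} + Q}{-16 + Q}$)
$\frac{170}{-389} + \frac{494}{k{\left(-17 \right)}} = \frac{170}{-389} + \frac{494}{\frac{1}{-16 - 17} \left(- \frac{25}{2} - 17\right)} = 170 \left(- \frac{1}{389}\right) + \frac{494}{\frac{1}{-33} \left(- \frac{59}{2}\right)} = - \frac{170}{389} + \frac{494}{\left(- \frac{1}{33}\right) \left(- \frac{59}{2}\right)} = - \frac{170}{389} + \frac{494}{\frac{59}{66}} = - \frac{170}{389} + 494 \cdot \frac{66}{59} = - \frac{170}{389} + \frac{32604}{59} = \frac{12672926}{22951}$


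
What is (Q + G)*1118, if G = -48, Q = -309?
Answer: -399126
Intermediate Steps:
(Q + G)*1118 = (-309 - 48)*1118 = -357*1118 = -399126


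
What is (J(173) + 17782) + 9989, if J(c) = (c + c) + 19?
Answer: 28136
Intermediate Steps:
J(c) = 19 + 2*c (J(c) = 2*c + 19 = 19 + 2*c)
(J(173) + 17782) + 9989 = ((19 + 2*173) + 17782) + 9989 = ((19 + 346) + 17782) + 9989 = (365 + 17782) + 9989 = 18147 + 9989 = 28136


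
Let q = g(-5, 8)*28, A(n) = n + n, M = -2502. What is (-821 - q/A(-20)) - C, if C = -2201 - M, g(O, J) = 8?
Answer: -5582/5 ≈ -1116.4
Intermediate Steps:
C = 301 (C = -2201 - 1*(-2502) = -2201 + 2502 = 301)
A(n) = 2*n
q = 224 (q = 8*28 = 224)
(-821 - q/A(-20)) - C = (-821 - 224/(2*(-20))) - 1*301 = (-821 - 224/(-40)) - 301 = (-821 - 224*(-1)/40) - 301 = (-821 - 1*(-28/5)) - 301 = (-821 + 28/5) - 301 = -4077/5 - 301 = -5582/5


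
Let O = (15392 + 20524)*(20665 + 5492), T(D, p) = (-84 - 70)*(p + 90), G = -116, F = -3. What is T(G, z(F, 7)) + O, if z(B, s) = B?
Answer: 939441414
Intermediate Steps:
T(D, p) = -13860 - 154*p (T(D, p) = -154*(90 + p) = -13860 - 154*p)
O = 939454812 (O = 35916*26157 = 939454812)
T(G, z(F, 7)) + O = (-13860 - 154*(-3)) + 939454812 = (-13860 + 462) + 939454812 = -13398 + 939454812 = 939441414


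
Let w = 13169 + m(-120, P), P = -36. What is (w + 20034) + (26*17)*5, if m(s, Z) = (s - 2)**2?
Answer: 50297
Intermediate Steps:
m(s, Z) = (-2 + s)**2
w = 28053 (w = 13169 + (-2 - 120)**2 = 13169 + (-122)**2 = 13169 + 14884 = 28053)
(w + 20034) + (26*17)*5 = (28053 + 20034) + (26*17)*5 = 48087 + 442*5 = 48087 + 2210 = 50297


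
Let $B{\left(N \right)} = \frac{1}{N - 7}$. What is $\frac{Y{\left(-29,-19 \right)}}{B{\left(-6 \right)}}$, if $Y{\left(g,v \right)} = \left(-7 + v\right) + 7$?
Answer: $247$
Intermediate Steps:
$Y{\left(g,v \right)} = v$
$B{\left(N \right)} = \frac{1}{-7 + N}$
$\frac{Y{\left(-29,-19 \right)}}{B{\left(-6 \right)}} = - \frac{19}{\frac{1}{-7 - 6}} = - \frac{19}{\frac{1}{-13}} = - \frac{19}{- \frac{1}{13}} = \left(-19\right) \left(-13\right) = 247$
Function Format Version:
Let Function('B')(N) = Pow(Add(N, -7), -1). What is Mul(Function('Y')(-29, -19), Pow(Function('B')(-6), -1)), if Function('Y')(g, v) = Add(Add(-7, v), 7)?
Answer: 247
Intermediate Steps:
Function('Y')(g, v) = v
Function('B')(N) = Pow(Add(-7, N), -1)
Mul(Function('Y')(-29, -19), Pow(Function('B')(-6), -1)) = Mul(-19, Pow(Pow(Add(-7, -6), -1), -1)) = Mul(-19, Pow(Pow(-13, -1), -1)) = Mul(-19, Pow(Rational(-1, 13), -1)) = Mul(-19, -13) = 247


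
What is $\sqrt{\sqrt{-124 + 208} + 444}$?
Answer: $\sqrt{444 + 2 \sqrt{21}} \approx 21.288$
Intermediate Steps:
$\sqrt{\sqrt{-124 + 208} + 444} = \sqrt{\sqrt{84} + 444} = \sqrt{2 \sqrt{21} + 444} = \sqrt{444 + 2 \sqrt{21}}$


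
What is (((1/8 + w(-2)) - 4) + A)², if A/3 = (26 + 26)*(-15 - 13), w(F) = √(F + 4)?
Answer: 1223250753/64 - 34975*√2/4 ≈ 1.9101e+7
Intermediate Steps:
w(F) = √(4 + F)
A = -4368 (A = 3*((26 + 26)*(-15 - 13)) = 3*(52*(-28)) = 3*(-1456) = -4368)
(((1/8 + w(-2)) - 4) + A)² = (((1/8 + √(4 - 2)) - 4) - 4368)² = (((⅛ + √2) - 4) - 4368)² = ((-31/8 + √2) - 4368)² = (-34975/8 + √2)²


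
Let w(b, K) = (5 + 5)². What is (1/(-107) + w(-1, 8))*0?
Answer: 0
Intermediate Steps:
w(b, K) = 100 (w(b, K) = 10² = 100)
(1/(-107) + w(-1, 8))*0 = (1/(-107) + 100)*0 = (-1/107 + 100)*0 = (10699/107)*0 = 0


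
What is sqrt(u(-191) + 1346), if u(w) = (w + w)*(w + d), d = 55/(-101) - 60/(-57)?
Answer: sqrt(272929011238)/1919 ≈ 272.24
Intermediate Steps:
d = 975/1919 (d = 55*(-1/101) - 60*(-1/57) = -55/101 + 20/19 = 975/1919 ≈ 0.50808)
u(w) = 2*w*(975/1919 + w) (u(w) = (w + w)*(w + 975/1919) = (2*w)*(975/1919 + w) = 2*w*(975/1919 + w))
sqrt(u(-191) + 1346) = sqrt((2/1919)*(-191)*(975 + 1919*(-191)) + 1346) = sqrt((2/1919)*(-191)*(975 - 366529) + 1346) = sqrt((2/1919)*(-191)*(-365554) + 1346) = sqrt(139641628/1919 + 1346) = sqrt(142224602/1919) = sqrt(272929011238)/1919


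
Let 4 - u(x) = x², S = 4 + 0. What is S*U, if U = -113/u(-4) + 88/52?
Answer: 1733/39 ≈ 44.436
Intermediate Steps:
S = 4
u(x) = 4 - x²
U = 1733/156 (U = -113/(4 - 1*(-4)²) + 88/52 = -113/(4 - 1*16) + 88*(1/52) = -113/(4 - 16) + 22/13 = -113/(-12) + 22/13 = -113*(-1/12) + 22/13 = 113/12 + 22/13 = 1733/156 ≈ 11.109)
S*U = 4*(1733/156) = 1733/39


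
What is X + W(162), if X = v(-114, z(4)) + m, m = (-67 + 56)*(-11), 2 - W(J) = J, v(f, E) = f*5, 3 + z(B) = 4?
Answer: -609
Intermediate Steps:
z(B) = 1 (z(B) = -3 + 4 = 1)
v(f, E) = 5*f
W(J) = 2 - J
m = 121 (m = -11*(-11) = 121)
X = -449 (X = 5*(-114) + 121 = -570 + 121 = -449)
X + W(162) = -449 + (2 - 1*162) = -449 + (2 - 162) = -449 - 160 = -609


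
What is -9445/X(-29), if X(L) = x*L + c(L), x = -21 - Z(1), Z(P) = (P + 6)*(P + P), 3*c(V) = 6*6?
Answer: -9445/1027 ≈ -9.1967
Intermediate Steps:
c(V) = 12 (c(V) = (6*6)/3 = (1/3)*36 = 12)
Z(P) = 2*P*(6 + P) (Z(P) = (6 + P)*(2*P) = 2*P*(6 + P))
x = -35 (x = -21 - 2*(6 + 1) = -21 - 2*7 = -21 - 1*14 = -21 - 14 = -35)
X(L) = 12 - 35*L (X(L) = -35*L + 12 = 12 - 35*L)
-9445/X(-29) = -9445/(12 - 35*(-29)) = -9445/(12 + 1015) = -9445/1027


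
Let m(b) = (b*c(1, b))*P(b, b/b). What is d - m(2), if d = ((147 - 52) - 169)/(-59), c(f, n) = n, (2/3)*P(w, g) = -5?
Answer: 1844/59 ≈ 31.254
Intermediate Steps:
P(w, g) = -15/2 (P(w, g) = (3/2)*(-5) = -15/2)
d = 74/59 (d = (95 - 169)*(-1/59) = -74*(-1/59) = 74/59 ≈ 1.2542)
m(b) = -15*b²/2 (m(b) = (b*b)*(-15/2) = b²*(-15/2) = -15*b²/2)
d - m(2) = 74/59 - (-15)*2²/2 = 74/59 - (-15)*4/2 = 74/59 - 1*(-30) = 74/59 + 30 = 1844/59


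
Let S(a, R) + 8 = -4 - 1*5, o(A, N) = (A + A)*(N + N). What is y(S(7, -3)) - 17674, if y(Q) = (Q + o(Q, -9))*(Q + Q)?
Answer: -37904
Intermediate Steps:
o(A, N) = 4*A*N (o(A, N) = (2*A)*(2*N) = 4*A*N)
S(a, R) = -17 (S(a, R) = -8 + (-4 - 1*5) = -8 + (-4 - 5) = -8 - 9 = -17)
y(Q) = -70*Q² (y(Q) = (Q + 4*Q*(-9))*(Q + Q) = (Q - 36*Q)*(2*Q) = (-35*Q)*(2*Q) = -70*Q²)
y(S(7, -3)) - 17674 = -70*(-17)² - 17674 = -70*289 - 17674 = -20230 - 17674 = -37904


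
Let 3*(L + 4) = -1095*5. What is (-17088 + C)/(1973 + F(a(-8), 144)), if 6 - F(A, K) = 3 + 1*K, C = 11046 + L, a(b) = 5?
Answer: -7871/1832 ≈ -4.2964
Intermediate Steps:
L = -1829 (L = -4 + (-1095*5)/3 = -4 + (⅓)*(-5475) = -4 - 1825 = -1829)
C = 9217 (C = 11046 - 1829 = 9217)
F(A, K) = 3 - K (F(A, K) = 6 - (3 + 1*K) = 6 - (3 + K) = 6 + (-3 - K) = 3 - K)
(-17088 + C)/(1973 + F(a(-8), 144)) = (-17088 + 9217)/(1973 + (3 - 1*144)) = -7871/(1973 + (3 - 144)) = -7871/(1973 - 141) = -7871/1832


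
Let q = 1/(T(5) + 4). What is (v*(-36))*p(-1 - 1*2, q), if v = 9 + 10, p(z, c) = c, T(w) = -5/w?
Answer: -228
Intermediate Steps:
q = ⅓ (q = 1/(-5/5 + 4) = 1/(-5*⅕ + 4) = 1/(-1 + 4) = 1/3 = ⅓ ≈ 0.33333)
v = 19
(v*(-36))*p(-1 - 1*2, q) = (19*(-36))*(⅓) = -684*⅓ = -228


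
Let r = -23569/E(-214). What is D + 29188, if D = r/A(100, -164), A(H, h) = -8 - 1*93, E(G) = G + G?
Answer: 1261715295/43228 ≈ 29187.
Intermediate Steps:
E(G) = 2*G
A(H, h) = -101 (A(H, h) = -8 - 93 = -101)
r = 23569/428 (r = -23569/(2*(-214)) = -23569/(-428) = -23569*(-1/428) = 23569/428 ≈ 55.068)
D = -23569/43228 (D = (23569/428)/(-101) = (23569/428)*(-1/101) = -23569/43228 ≈ -0.54523)
D + 29188 = -23569/43228 + 29188 = 1261715295/43228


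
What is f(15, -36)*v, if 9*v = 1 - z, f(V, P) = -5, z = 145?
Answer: 80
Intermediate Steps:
v = -16 (v = (1 - 1*145)/9 = (1 - 145)/9 = (⅑)*(-144) = -16)
f(15, -36)*v = -5*(-16) = 80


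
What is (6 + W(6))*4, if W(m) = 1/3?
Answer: 76/3 ≈ 25.333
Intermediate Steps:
W(m) = ⅓
(6 + W(6))*4 = (6 + ⅓)*4 = (19/3)*4 = 76/3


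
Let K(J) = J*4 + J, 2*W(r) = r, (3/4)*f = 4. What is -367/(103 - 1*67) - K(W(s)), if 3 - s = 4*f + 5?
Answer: 1733/36 ≈ 48.139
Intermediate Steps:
f = 16/3 (f = (4/3)*4 = 16/3 ≈ 5.3333)
s = -70/3 (s = 3 - (4*(16/3) + 5) = 3 - (64/3 + 5) = 3 - 1*79/3 = 3 - 79/3 = -70/3 ≈ -23.333)
W(r) = r/2
K(J) = 5*J (K(J) = 4*J + J = 5*J)
-367/(103 - 1*67) - K(W(s)) = -367/(103 - 1*67) - 5*(½)*(-70/3) = -367/(103 - 67) - 5*(-35)/3 = -367/36 - 1*(-175/3) = -367*1/36 + 175/3 = -367/36 + 175/3 = 1733/36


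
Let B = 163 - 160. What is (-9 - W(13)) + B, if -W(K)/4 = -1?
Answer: -10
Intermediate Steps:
W(K) = 4 (W(K) = -4*(-1) = 4)
B = 3
(-9 - W(13)) + B = (-9 - 1*4) + 3 = (-9 - 4) + 3 = -13 + 3 = -10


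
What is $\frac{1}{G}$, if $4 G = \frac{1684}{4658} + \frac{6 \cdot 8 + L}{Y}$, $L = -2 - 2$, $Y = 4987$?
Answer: $\frac{23229446}{2150765} \approx 10.801$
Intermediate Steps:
$L = -4$
$G = \frac{2150765}{23229446}$ ($G = \frac{\frac{1684}{4658} + \frac{6 \cdot 8 - 4}{4987}}{4} = \frac{1684 \cdot \frac{1}{4658} + \left(48 - 4\right) \frac{1}{4987}}{4} = \frac{\frac{842}{2329} + 44 \cdot \frac{1}{4987}}{4} = \frac{\frac{842}{2329} + \frac{44}{4987}}{4} = \frac{1}{4} \cdot \frac{4301530}{11614723} = \frac{2150765}{23229446} \approx 0.092588$)
$\frac{1}{G} = \frac{1}{\frac{2150765}{23229446}} = \frac{23229446}{2150765}$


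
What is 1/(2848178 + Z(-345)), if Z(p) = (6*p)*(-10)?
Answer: 1/2868878 ≈ 3.4857e-7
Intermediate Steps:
Z(p) = -60*p
1/(2848178 + Z(-345)) = 1/(2848178 - 60*(-345)) = 1/(2848178 + 20700) = 1/2868878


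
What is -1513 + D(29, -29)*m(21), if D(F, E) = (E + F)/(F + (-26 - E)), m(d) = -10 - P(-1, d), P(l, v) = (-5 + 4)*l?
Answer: -1513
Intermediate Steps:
P(l, v) = -l
m(d) = -11 (m(d) = -10 - (-1)*(-1) = -10 - 1*1 = -10 - 1 = -11)
D(F, E) = (E + F)/(-26 + F - E)
-1513 + D(29, -29)*m(21) = -1513 + ((-1*(-29) - 1*29)/(26 - 29 - 1*29))*(-11) = -1513 + ((29 - 29)/(26 - 29 - 29))*(-11) = -1513 + (0/(-32))*(-11) = -1513 - 1/32*0*(-11) = -1513 + 0*(-11) = -1513 + 0 = -1513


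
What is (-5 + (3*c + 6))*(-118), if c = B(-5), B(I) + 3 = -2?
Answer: 1652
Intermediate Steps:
B(I) = -5 (B(I) = -3 - 2 = -5)
c = -5
(-5 + (3*c + 6))*(-118) = (-5 + (3*(-5) + 6))*(-118) = (-5 + (-15 + 6))*(-118) = (-5 - 9)*(-118) = -14*(-118) = 1652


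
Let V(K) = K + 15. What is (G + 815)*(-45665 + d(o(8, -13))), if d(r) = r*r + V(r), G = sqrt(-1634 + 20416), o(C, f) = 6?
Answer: -37170520 - 45608*sqrt(18782) ≈ -4.3421e+7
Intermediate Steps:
V(K) = 15 + K
G = sqrt(18782) ≈ 137.05
d(r) = 15 + r + r**2 (d(r) = r*r + (15 + r) = r**2 + (15 + r) = 15 + r + r**2)
(G + 815)*(-45665 + d(o(8, -13))) = (sqrt(18782) + 815)*(-45665 + (15 + 6 + 6**2)) = (815 + sqrt(18782))*(-45665 + (15 + 6 + 36)) = (815 + sqrt(18782))*(-45665 + 57) = (815 + sqrt(18782))*(-45608) = -37170520 - 45608*sqrt(18782)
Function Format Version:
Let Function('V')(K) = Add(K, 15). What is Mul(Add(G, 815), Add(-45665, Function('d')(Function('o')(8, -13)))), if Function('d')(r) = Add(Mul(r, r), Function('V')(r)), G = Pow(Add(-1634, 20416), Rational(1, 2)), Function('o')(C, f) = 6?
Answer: Add(-37170520, Mul(-45608, Pow(18782, Rational(1, 2)))) ≈ -4.3421e+7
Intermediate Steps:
Function('V')(K) = Add(15, K)
G = Pow(18782, Rational(1, 2)) ≈ 137.05
Function('d')(r) = Add(15, r, Pow(r, 2)) (Function('d')(r) = Add(Mul(r, r), Add(15, r)) = Add(Pow(r, 2), Add(15, r)) = Add(15, r, Pow(r, 2)))
Mul(Add(G, 815), Add(-45665, Function('d')(Function('o')(8, -13)))) = Mul(Add(Pow(18782, Rational(1, 2)), 815), Add(-45665, Add(15, 6, Pow(6, 2)))) = Mul(Add(815, Pow(18782, Rational(1, 2))), Add(-45665, Add(15, 6, 36))) = Mul(Add(815, Pow(18782, Rational(1, 2))), Add(-45665, 57)) = Mul(Add(815, Pow(18782, Rational(1, 2))), -45608) = Add(-37170520, Mul(-45608, Pow(18782, Rational(1, 2))))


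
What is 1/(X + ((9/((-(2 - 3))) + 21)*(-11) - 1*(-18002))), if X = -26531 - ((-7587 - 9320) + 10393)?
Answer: -1/2345 ≈ -0.00042644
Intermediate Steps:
X = -20017 (X = -26531 - (-16907 + 10393) = -26531 - 1*(-6514) = -26531 + 6514 = -20017)
1/(X + ((9/((-(2 - 3))) + 21)*(-11) - 1*(-18002))) = 1/(-20017 + ((9/((-(2 - 3))) + 21)*(-11) - 1*(-18002))) = 1/(-20017 + ((9/((-1*(-1))) + 21)*(-11) + 18002)) = 1/(-20017 + ((9/1 + 21)*(-11) + 18002)) = 1/(-20017 + ((9*1 + 21)*(-11) + 18002)) = 1/(-20017 + ((9 + 21)*(-11) + 18002)) = 1/(-20017 + (30*(-11) + 18002)) = 1/(-20017 + (-330 + 18002)) = 1/(-20017 + 17672) = 1/(-2345) = -1/2345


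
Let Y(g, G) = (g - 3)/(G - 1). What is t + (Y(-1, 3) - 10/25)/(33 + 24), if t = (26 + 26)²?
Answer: 256876/95 ≈ 2704.0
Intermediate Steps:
Y(g, G) = (-3 + g)/(-1 + G)
t = 2704 (t = 52² = 2704)
t + (Y(-1, 3) - 10/25)/(33 + 24) = 2704 + ((-3 - 1)/(-1 + 3) - 10/25)/(33 + 24) = 2704 + (-4/2 - 10*1/25)/57 = 2704 + ((½)*(-4) - ⅖)*(1/57) = 2704 + (-2 - ⅖)*(1/57) = 2704 - 12/5*1/57 = 2704 - 4/95 = 256876/95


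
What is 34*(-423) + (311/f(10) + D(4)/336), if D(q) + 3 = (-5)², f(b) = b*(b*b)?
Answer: -151007047/10500 ≈ -14382.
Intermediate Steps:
f(b) = b³ (f(b) = b*b² = b³)
D(q) = 22 (D(q) = -3 + (-5)² = -3 + 25 = 22)
34*(-423) + (311/f(10) + D(4)/336) = 34*(-423) + (311/(10³) + 22/336) = -14382 + (311/1000 + 22*(1/336)) = -14382 + (311*(1/1000) + 11/168) = -14382 + (311/1000 + 11/168) = -14382 + 3953/10500 = -151007047/10500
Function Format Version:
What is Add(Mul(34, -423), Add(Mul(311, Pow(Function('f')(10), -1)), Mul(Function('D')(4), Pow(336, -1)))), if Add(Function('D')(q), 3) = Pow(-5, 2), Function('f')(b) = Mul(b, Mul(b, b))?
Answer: Rational(-151007047, 10500) ≈ -14382.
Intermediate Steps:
Function('f')(b) = Pow(b, 3) (Function('f')(b) = Mul(b, Pow(b, 2)) = Pow(b, 3))
Function('D')(q) = 22 (Function('D')(q) = Add(-3, Pow(-5, 2)) = Add(-3, 25) = 22)
Add(Mul(34, -423), Add(Mul(311, Pow(Function('f')(10), -1)), Mul(Function('D')(4), Pow(336, -1)))) = Add(Mul(34, -423), Add(Mul(311, Pow(Pow(10, 3), -1)), Mul(22, Pow(336, -1)))) = Add(-14382, Add(Mul(311, Pow(1000, -1)), Mul(22, Rational(1, 336)))) = Add(-14382, Add(Mul(311, Rational(1, 1000)), Rational(11, 168))) = Add(-14382, Add(Rational(311, 1000), Rational(11, 168))) = Add(-14382, Rational(3953, 10500)) = Rational(-151007047, 10500)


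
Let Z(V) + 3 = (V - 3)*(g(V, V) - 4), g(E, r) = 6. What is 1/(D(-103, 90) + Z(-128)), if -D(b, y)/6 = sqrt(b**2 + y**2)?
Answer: 5/11383 - 6*sqrt(18709)/603299 ≈ -0.00092108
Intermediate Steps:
Z(V) = -9 + 2*V (Z(V) = -3 + (V - 3)*(6 - 4) = -3 + (-3 + V)*2 = -3 + (-6 + 2*V) = -9 + 2*V)
D(b, y) = -6*sqrt(b**2 + y**2)
1/(D(-103, 90) + Z(-128)) = 1/(-6*sqrt((-103)**2 + 90**2) + (-9 + 2*(-128))) = 1/(-6*sqrt(10609 + 8100) + (-9 - 256)) = 1/(-6*sqrt(18709) - 265) = 1/(-265 - 6*sqrt(18709))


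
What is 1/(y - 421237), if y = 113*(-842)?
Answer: -1/516383 ≈ -1.9365e-6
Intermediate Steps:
y = -95146
1/(y - 421237) = 1/(-95146 - 421237) = 1/(-516383) = -1/516383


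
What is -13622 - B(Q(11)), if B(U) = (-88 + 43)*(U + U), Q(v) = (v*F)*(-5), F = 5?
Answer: -38372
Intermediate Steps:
Q(v) = -25*v (Q(v) = (v*5)*(-5) = (5*v)*(-5) = -25*v)
B(U) = -90*U
-13622 - B(Q(11)) = -13622 - (-90)*(-25*11) = -13622 - (-90)*(-275) = -13622 - 1*24750 = -13622 - 24750 = -38372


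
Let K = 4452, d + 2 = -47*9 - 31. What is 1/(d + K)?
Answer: 1/3996 ≈ 0.00025025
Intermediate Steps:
d = -456 (d = -2 + (-47*9 - 31) = -2 + (-423 - 31) = -2 - 454 = -456)
1/(d + K) = 1/(-456 + 4452) = 1/3996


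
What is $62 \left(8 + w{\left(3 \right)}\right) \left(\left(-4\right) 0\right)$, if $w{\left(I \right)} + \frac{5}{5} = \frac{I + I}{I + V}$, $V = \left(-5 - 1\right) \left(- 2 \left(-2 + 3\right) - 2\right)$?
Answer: $0$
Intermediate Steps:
$V = 24$ ($V = - 6 \left(\left(-2\right) 1 - 2\right) = - 6 \left(-2 - 2\right) = \left(-6\right) \left(-4\right) = 24$)
$w{\left(I \right)} = -1 + \frac{2 I}{24 + I}$ ($w{\left(I \right)} = -1 + \frac{I + I}{I + 24} = -1 + \frac{2 I}{24 + I}$)
$62 \left(8 + w{\left(3 \right)}\right) \left(\left(-4\right) 0\right) = 62 \left(8 + \frac{-24 + 3}{24 + 3}\right) \left(\left(-4\right) 0\right) = 62 \left(8 + \frac{1}{27} \left(-21\right)\right) 0 = 62 \left(8 - \frac{7}{9}\right) 0 = 62 \cdot \frac{65}{9} \cdot 0 = 62 \cdot 0 = 0$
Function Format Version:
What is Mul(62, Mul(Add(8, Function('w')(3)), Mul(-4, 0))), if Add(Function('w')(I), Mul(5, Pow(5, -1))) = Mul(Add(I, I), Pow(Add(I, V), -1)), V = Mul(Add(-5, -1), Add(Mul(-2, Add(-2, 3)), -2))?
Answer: 0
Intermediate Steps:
V = 24 (V = Mul(-6, Add(Mul(-2, 1), -2)) = Mul(-6, Add(-2, -2)) = Mul(-6, -4) = 24)
Function('w')(I) = Add(-1, Mul(2, I, Pow(Add(24, I), -1))) (Function('w')(I) = Add(-1, Mul(Add(I, I), Pow(Add(I, 24), -1))) = Add(-1, Mul(Mul(2, I), Pow(Add(24, I), -1))) = Add(-1, Mul(2, I, Pow(Add(24, I), -1))))
Mul(62, Mul(Add(8, Function('w')(3)), Mul(-4, 0))) = Mul(62, Mul(Add(8, Mul(Pow(Add(24, 3), -1), Add(-24, 3))), Mul(-4, 0))) = Mul(62, Mul(Add(8, Mul(Pow(27, -1), -21)), 0)) = Mul(62, Mul(Add(8, Mul(Rational(1, 27), -21)), 0)) = Mul(62, Mul(Add(8, Rational(-7, 9)), 0)) = Mul(62, Mul(Rational(65, 9), 0)) = Mul(62, 0) = 0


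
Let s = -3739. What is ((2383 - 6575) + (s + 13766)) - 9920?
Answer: -4085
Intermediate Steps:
((2383 - 6575) + (s + 13766)) - 9920 = ((2383 - 6575) + (-3739 + 13766)) - 9920 = (-4192 + 10027) - 9920 = 5835 - 9920 = -4085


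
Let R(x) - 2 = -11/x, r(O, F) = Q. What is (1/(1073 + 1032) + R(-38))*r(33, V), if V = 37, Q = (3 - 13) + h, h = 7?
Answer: -549519/79990 ≈ -6.8698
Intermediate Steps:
Q = -3 (Q = (3 - 13) + 7 = -10 + 7 = -3)
r(O, F) = -3
R(x) = 2 - 11/x
(1/(1073 + 1032) + R(-38))*r(33, V) = (1/(1073 + 1032) + (2 - 11/(-38)))*(-3) = (1/2105 + (2 - 11*(-1/38)))*(-3) = (1/2105 + (2 + 11/38))*(-3) = (1/2105 + 87/38)*(-3) = (183173/79990)*(-3) = -549519/79990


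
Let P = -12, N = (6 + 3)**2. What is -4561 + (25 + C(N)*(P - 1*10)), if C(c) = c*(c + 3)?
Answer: -154224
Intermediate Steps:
N = 81 (N = 9**2 = 81)
C(c) = c*(3 + c)
-4561 + (25 + C(N)*(P - 1*10)) = -4561 + (25 + (81*(3 + 81))*(-12 - 1*10)) = -4561 + (25 + (81*84)*(-12 - 10)) = -4561 + (25 + 6804*(-22)) = -4561 + (25 - 149688) = -4561 - 149663 = -154224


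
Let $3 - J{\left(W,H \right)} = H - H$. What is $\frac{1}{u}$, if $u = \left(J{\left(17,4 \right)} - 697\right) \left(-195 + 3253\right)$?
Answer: $- \frac{1}{2122252} \approx -4.712 \cdot 10^{-7}$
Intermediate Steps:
$J{\left(W,H \right)} = 3$ ($J{\left(W,H \right)} = 3 - \left(H - H\right) = 3 - 0 = 3 + 0 = 3$)
$u = -2122252$ ($u = \left(3 - 697\right) \left(-195 + 3253\right) = \left(-694\right) 3058 = -2122252$)
$\frac{1}{u} = \frac{1}{-2122252} = - \frac{1}{2122252}$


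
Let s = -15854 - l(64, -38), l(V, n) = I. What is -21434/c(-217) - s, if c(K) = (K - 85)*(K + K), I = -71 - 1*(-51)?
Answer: 148236377/9362 ≈ 15834.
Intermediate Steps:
I = -20 (I = -71 + 51 = -20)
l(V, n) = -20
c(K) = 2*K*(-85 + K) (c(K) = (-85 + K)*(2*K) = 2*K*(-85 + K))
s = -15834 (s = -15854 - 1*(-20) = -15854 + 20 = -15834)
-21434/c(-217) - s = -21434*(-1/(434*(-85 - 217))) - 1*(-15834) = -21434/(2*(-217)*(-302)) + 15834 = -21434/131068 + 15834 = -21434*1/131068 + 15834 = -1531/9362 + 15834 = 148236377/9362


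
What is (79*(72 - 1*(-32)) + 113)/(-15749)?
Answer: -8329/15749 ≈ -0.52886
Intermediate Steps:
(79*(72 - 1*(-32)) + 113)/(-15749) = (79*(72 + 32) + 113)*(-1/15749) = (79*104 + 113)*(-1/15749) = (8216 + 113)*(-1/15749) = 8329*(-1/15749) = -8329/15749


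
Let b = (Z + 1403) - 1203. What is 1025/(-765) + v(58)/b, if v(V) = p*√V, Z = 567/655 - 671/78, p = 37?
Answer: -205/153 + 1890330*√58/9822721 ≈ 0.12575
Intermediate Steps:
Z = -395279/51090 (Z = 567*(1/655) - 671*1/78 = 567/655 - 671/78 = -395279/51090 ≈ -7.7369)
v(V) = 37*√V
b = 9822721/51090 (b = (-395279/51090 + 1403) - 1203 = 71283991/51090 - 1203 = 9822721/51090 ≈ 192.26)
1025/(-765) + v(58)/b = 1025/(-765) + (37*√58)/(9822721/51090) = 1025*(-1/765) + (37*√58)*(51090/9822721) = -205/153 + 1890330*√58/9822721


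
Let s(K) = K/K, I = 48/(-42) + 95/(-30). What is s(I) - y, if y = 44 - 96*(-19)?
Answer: -1867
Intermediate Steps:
I = -181/42 (I = 48*(-1/42) + 95*(-1/30) = -8/7 - 19/6 = -181/42 ≈ -4.3095)
y = 1868 (y = 44 + 1824 = 1868)
s(K) = 1
s(I) - y = 1 - 1*1868 = 1 - 1868 = -1867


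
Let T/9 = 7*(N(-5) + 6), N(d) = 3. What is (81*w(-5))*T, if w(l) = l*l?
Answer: 1148175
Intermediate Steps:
T = 567 (T = 9*(7*(3 + 6)) = 9*(7*9) = 9*63 = 567)
w(l) = l²
(81*w(-5))*T = (81*(-5)²)*567 = (81*25)*567 = 2025*567 = 1148175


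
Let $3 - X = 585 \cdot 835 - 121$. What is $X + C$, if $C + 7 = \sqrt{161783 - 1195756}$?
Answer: $-488358 + i \sqrt{1033973} \approx -4.8836 \cdot 10^{5} + 1016.8 i$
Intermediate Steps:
$X = -488351$ ($X = 3 - \left(585 \cdot 835 - 121\right) = 3 - \left(488475 - 121\right) = 3 - 488354 = -488351$)
$C = -7 + i \sqrt{1033973}$ ($C = -7 + \sqrt{161783 - 1195756} = -7 + \sqrt{-1033973} = -7 + i \sqrt{1033973} \approx -7.0 + 1016.8 i$)
$X + C = -488351 - \left(7 - i \sqrt{1033973}\right) = -488358 + i \sqrt{1033973}$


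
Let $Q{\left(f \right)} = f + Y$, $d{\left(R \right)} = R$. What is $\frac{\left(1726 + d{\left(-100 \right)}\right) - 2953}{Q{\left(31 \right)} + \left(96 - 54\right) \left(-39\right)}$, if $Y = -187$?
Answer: $\frac{1327}{1794} \approx 0.73969$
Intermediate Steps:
$Q{\left(f \right)} = -187 + f$ ($Q{\left(f \right)} = f - 187 = -187 + f$)
$\frac{\left(1726 + d{\left(-100 \right)}\right) - 2953}{Q{\left(31 \right)} + \left(96 - 54\right) \left(-39\right)} = \frac{\left(1726 - 100\right) - 2953}{\left(-187 + 31\right) + \left(96 - 54\right) \left(-39\right)} = \frac{1626 - 2953}{-156 + 42 \left(-39\right)} = - \frac{1327}{-156 - 1638} = - \frac{1327}{-1794} = \left(-1327\right) \left(- \frac{1}{1794}\right) = \frac{1327}{1794}$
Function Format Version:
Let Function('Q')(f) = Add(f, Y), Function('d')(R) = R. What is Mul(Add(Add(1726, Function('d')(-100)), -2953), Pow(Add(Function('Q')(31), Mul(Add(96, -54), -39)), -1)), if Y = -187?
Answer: Rational(1327, 1794) ≈ 0.73969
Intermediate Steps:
Function('Q')(f) = Add(-187, f) (Function('Q')(f) = Add(f, -187) = Add(-187, f))
Mul(Add(Add(1726, Function('d')(-100)), -2953), Pow(Add(Function('Q')(31), Mul(Add(96, -54), -39)), -1)) = Mul(Add(Add(1726, -100), -2953), Pow(Add(Add(-187, 31), Mul(Add(96, -54), -39)), -1)) = Mul(Add(1626, -2953), Pow(Add(-156, Mul(42, -39)), -1)) = Mul(-1327, Pow(Add(-156, -1638), -1)) = Mul(-1327, Pow(-1794, -1)) = Mul(-1327, Rational(-1, 1794)) = Rational(1327, 1794)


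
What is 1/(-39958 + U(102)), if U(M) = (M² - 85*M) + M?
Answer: -1/38122 ≈ -2.6232e-5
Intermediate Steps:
U(M) = M² - 84*M
1/(-39958 + U(102)) = 1/(-39958 + 102*(-84 + 102)) = 1/(-39958 + 102*18) = 1/(-39958 + 1836) = 1/(-38122) = -1/38122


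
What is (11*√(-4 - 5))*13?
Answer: 429*I ≈ 429.0*I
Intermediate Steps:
(11*√(-4 - 5))*13 = (11*√(-9))*13 = (11*(3*I))*13 = (33*I)*13 = 429*I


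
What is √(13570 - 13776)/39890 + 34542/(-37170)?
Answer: -1919/2065 + I*√206/39890 ≈ -0.9293 + 0.00035981*I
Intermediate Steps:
√(13570 - 13776)/39890 + 34542/(-37170) = √(-206)*(1/39890) + 34542*(-1/37170) = (I*√206)*(1/39890) - 1919/2065 = I*√206/39890 - 1919/2065 = -1919/2065 + I*√206/39890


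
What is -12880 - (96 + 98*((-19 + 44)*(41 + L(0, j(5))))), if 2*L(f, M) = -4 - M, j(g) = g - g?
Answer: -108526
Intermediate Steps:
j(g) = 0
L(f, M) = -2 - M/2 (L(f, M) = (-4 - M)/2 = -2 - M/2)
-12880 - (96 + 98*((-19 + 44)*(41 + L(0, j(5))))) = -12880 - (96 + 98*((-19 + 44)*(41 + (-2 - 1/2*0)))) = -12880 - (96 + 98*(25*(41 + (-2 + 0)))) = -12880 - (96 + 98*(25*(41 - 2))) = -12880 - (96 + 98*(25*39)) = -12880 - (96 + 98*975) = -12880 - (96 + 95550) = -12880 - 1*95646 = -12880 - 95646 = -108526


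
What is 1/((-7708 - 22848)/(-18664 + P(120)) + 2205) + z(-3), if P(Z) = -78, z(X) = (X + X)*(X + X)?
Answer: 744429359/20678333 ≈ 36.000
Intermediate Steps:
z(X) = 4*X² (z(X) = (2*X)*(2*X) = 4*X²)
1/((-7708 - 22848)/(-18664 + P(120)) + 2205) + z(-3) = 1/((-7708 - 22848)/(-18664 - 78) + 2205) + 4*(-3)² = 1/(-30556/(-18742) + 2205) + 4*9 = 1/(-30556*(-1/18742) + 2205) + 36 = 1/(15278/9371 + 2205) + 36 = 1/(20678333/9371) + 36 = 9371/20678333 + 36 = 744429359/20678333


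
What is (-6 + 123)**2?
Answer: 13689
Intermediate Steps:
(-6 + 123)**2 = 117**2 = 13689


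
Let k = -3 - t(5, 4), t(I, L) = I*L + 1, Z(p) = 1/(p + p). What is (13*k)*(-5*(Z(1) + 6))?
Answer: 10140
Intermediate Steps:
Z(p) = 1/(2*p)
t(I, L) = 1 + I*L
k = -24 (k = -3 - (1 + 5*4) = -3 - (1 + 20) = -3 - 1*21 = -3 - 21 = -24)
(13*k)*(-5*(Z(1) + 6)) = (13*(-24))*(-5*((½)/1 + 6)) = -(-1560)*((½)*1 + 6) = -(-1560)*(½ + 6) = -(-1560)*13/2 = -312*(-65/2) = 10140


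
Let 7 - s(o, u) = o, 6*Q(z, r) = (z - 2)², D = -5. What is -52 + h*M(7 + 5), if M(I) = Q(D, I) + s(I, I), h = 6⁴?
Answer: 4052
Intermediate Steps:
Q(z, r) = (-2 + z)²/6 (Q(z, r) = (z - 2)²/6 = (-2 + z)²/6)
h = 1296
s(o, u) = 7 - o
M(I) = 91/6 - I (M(I) = (-2 - 5)²/6 + (7 - I) = (⅙)*(-7)² + (7 - I) = (⅙)*49 + (7 - I) = 49/6 + (7 - I) = 91/6 - I)
-52 + h*M(7 + 5) = -52 + 1296*(91/6 - (7 + 5)) = -52 + 1296*(91/6 - 1*12) = -52 + 1296*(91/6 - 12) = -52 + 1296*(19/6) = -52 + 4104 = 4052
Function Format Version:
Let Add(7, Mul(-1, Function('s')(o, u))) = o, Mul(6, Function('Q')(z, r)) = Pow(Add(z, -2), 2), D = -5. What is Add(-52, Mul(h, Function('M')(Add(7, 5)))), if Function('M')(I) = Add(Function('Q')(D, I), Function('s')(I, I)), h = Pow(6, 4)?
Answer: 4052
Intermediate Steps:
Function('Q')(z, r) = Mul(Rational(1, 6), Pow(Add(-2, z), 2)) (Function('Q')(z, r) = Mul(Rational(1, 6), Pow(Add(z, -2), 2)) = Mul(Rational(1, 6), Pow(Add(-2, z), 2)))
h = 1296
Function('s')(o, u) = Add(7, Mul(-1, o))
Function('M')(I) = Add(Rational(91, 6), Mul(-1, I)) (Function('M')(I) = Add(Mul(Rational(1, 6), Pow(Add(-2, -5), 2)), Add(7, Mul(-1, I))) = Add(Mul(Rational(1, 6), Pow(-7, 2)), Add(7, Mul(-1, I))) = Add(Mul(Rational(1, 6), 49), Add(7, Mul(-1, I))) = Add(Rational(49, 6), Add(7, Mul(-1, I))) = Add(Rational(91, 6), Mul(-1, I)))
Add(-52, Mul(h, Function('M')(Add(7, 5)))) = Add(-52, Mul(1296, Add(Rational(91, 6), Mul(-1, Add(7, 5))))) = Add(-52, Mul(1296, Add(Rational(91, 6), Mul(-1, 12)))) = Add(-52, Mul(1296, Add(Rational(91, 6), -12))) = Add(-52, Mul(1296, Rational(19, 6))) = Add(-52, 4104) = 4052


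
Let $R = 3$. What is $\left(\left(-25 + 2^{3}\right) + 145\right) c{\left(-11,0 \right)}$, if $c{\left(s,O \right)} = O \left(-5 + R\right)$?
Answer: $0$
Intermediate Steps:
$c{\left(s,O \right)} = - 2 O$ ($c{\left(s,O \right)} = O \left(-5 + 3\right) = O \left(-2\right) = - 2 O$)
$\left(\left(-25 + 2^{3}\right) + 145\right) c{\left(-11,0 \right)} = \left(\left(-25 + 2^{3}\right) + 145\right) \left(\left(-2\right) 0\right) = \left(\left(-25 + 8\right) + 145\right) 0 = \left(-17 + 145\right) 0 = 128 \cdot 0 = 0$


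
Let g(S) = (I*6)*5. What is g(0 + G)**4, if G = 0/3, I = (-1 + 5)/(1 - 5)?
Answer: 810000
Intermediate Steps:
I = -1 (I = 4/(-4) = 4*(-1/4) = -1)
G = 0 (G = 0*(1/3) = 0)
g(S) = -30 (g(S) = -1*6*5 = -6*5 = -30)
g(0 + G)**4 = (-30)**4 = 810000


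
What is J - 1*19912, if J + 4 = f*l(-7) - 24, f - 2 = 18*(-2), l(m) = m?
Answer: -19702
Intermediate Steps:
f = -34 (f = 2 + 18*(-2) = 2 - 36 = -34)
J = 210 (J = -4 + (-34*(-7) - 24) = -4 + (238 - 24) = -4 + 214 = 210)
J - 1*19912 = 210 - 1*19912 = 210 - 19912 = -19702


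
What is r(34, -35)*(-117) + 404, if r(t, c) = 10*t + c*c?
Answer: -182701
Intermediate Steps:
r(t, c) = c² + 10*t (r(t, c) = 10*t + c² = c² + 10*t)
r(34, -35)*(-117) + 404 = ((-35)² + 10*34)*(-117) + 404 = (1225 + 340)*(-117) + 404 = 1565*(-117) + 404 = -183105 + 404 = -182701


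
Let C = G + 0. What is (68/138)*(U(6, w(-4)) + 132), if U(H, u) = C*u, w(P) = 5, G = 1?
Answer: 4658/69 ≈ 67.507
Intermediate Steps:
C = 1 (C = 1 + 0 = 1)
U(H, u) = u (U(H, u) = 1*u = u)
(68/138)*(U(6, w(-4)) + 132) = (68/138)*(5 + 132) = (68*(1/138))*137 = (34/69)*137 = 4658/69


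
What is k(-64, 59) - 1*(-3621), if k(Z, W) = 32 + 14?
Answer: 3667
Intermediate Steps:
k(Z, W) = 46
k(-64, 59) - 1*(-3621) = 46 - 1*(-3621) = 46 + 3621 = 3667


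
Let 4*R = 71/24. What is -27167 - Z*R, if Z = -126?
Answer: -433181/16 ≈ -27074.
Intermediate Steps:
R = 71/96 (R = (71/24)/4 = (71*(1/24))/4 = (1/4)*(71/24) = 71/96 ≈ 0.73958)
-27167 - Z*R = -27167 - (-126)*71/96 = -27167 - 1*(-1491/16) = -27167 + 1491/16 = -433181/16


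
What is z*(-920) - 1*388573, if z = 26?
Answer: -412493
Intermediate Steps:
z*(-920) - 1*388573 = 26*(-920) - 1*388573 = -23920 - 388573 = -412493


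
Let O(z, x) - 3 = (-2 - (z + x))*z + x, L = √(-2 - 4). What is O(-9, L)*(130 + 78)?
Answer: -12480 + 2080*I*√6 ≈ -12480.0 + 5094.9*I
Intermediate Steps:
L = I*√6 (L = √(-6) = I*√6 ≈ 2.4495*I)
O(z, x) = 3 + x + z*(-2 - x - z) (O(z, x) = 3 + ((-2 - (z + x))*z + x) = 3 + ((-2 - (x + z))*z + x) = 3 + ((-2 + (-x - z))*z + x) = 3 + ((-2 - x - z)*z + x) = 3 + (z*(-2 - x - z) + x) = 3 + (x + z*(-2 - x - z)) = 3 + x + z*(-2 - x - z))
O(-9, L)*(130 + 78) = (3 + I*√6 - 1*(-9)² - 2*(-9) - 1*I*√6*(-9))*(130 + 78) = (3 + I*√6 - 1*81 + 18 + 9*I*√6)*208 = (3 + I*√6 - 81 + 18 + 9*I*√6)*208 = (-60 + 10*I*√6)*208 = -12480 + 2080*I*√6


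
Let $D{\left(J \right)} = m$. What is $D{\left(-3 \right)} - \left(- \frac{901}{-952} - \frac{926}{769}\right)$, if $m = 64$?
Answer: $\frac{2767195}{43064} \approx 64.258$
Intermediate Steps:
$D{\left(J \right)} = 64$
$D{\left(-3 \right)} - \left(- \frac{901}{-952} - \frac{926}{769}\right) = 64 - \left(- \frac{901}{-952} - \frac{926}{769}\right) = 64 - \left(\left(-901\right) \left(- \frac{1}{952}\right) - \frac{926}{769}\right) = 64 - \left(\frac{53}{56} - \frac{926}{769}\right) = 64 - - \frac{11099}{43064} = 64 + \frac{11099}{43064} = \frac{2767195}{43064}$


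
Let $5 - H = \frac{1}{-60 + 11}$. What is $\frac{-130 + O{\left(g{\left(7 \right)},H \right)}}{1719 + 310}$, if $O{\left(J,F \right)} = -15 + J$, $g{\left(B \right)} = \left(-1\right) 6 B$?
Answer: $- \frac{187}{2029} \approx -0.092164$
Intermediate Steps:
$H = \frac{246}{49}$ ($H = 5 - \frac{1}{-60 + 11} = 5 - \frac{1}{-49} = 5 - - \frac{1}{49} = 5 + \frac{1}{49} = \frac{246}{49} \approx 5.0204$)
$g{\left(B \right)} = - 6 B$
$\frac{-130 + O{\left(g{\left(7 \right)},H \right)}}{1719 + 310} = \frac{-130 - 57}{1719 + 310} = \frac{-130 - 57}{2029} = \left(-130 - 57\right) \frac{1}{2029} = \left(-187\right) \frac{1}{2029} = - \frac{187}{2029}$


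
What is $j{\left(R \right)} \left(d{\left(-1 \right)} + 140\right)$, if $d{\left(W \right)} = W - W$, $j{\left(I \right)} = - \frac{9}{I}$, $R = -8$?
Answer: $\frac{315}{2} \approx 157.5$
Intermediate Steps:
$d{\left(W \right)} = 0$
$j{\left(R \right)} \left(d{\left(-1 \right)} + 140\right) = - \frac{9}{-8} \left(0 + 140\right) = \left(-9\right) \left(- \frac{1}{8}\right) 140 = \frac{9}{8} \cdot 140 = \frac{315}{2}$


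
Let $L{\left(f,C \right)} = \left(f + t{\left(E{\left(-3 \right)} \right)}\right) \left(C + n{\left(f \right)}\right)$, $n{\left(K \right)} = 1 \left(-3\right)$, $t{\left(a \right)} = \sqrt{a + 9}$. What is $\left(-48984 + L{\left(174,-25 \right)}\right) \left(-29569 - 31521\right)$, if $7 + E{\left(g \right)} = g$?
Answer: $3290063040 + 1710520 i \approx 3.2901 \cdot 10^{9} + 1.7105 \cdot 10^{6} i$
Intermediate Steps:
$E{\left(g \right)} = -7 + g$
$t{\left(a \right)} = \sqrt{9 + a}$
$n{\left(K \right)} = -3$
$L{\left(f,C \right)} = \left(-3 + C\right) \left(i + f\right)$ ($L{\left(f,C \right)} = \left(f + \sqrt{9 - 10}\right) \left(C - 3\right) = \left(f + \sqrt{9 - 10}\right) \left(-3 + C\right) = \left(f + \sqrt{-1}\right) \left(-3 + C\right) = \left(f + i\right) \left(-3 + C\right) = \left(i + f\right) \left(-3 + C\right) = \left(-3 + C\right) \left(i + f\right)$)
$\left(-48984 + L{\left(174,-25 \right)}\right) \left(-29569 - 31521\right) = \left(-48984 - \left(4872 + 3 i - i \left(-25\right)\right)\right) \left(-29569 - 31521\right) = \left(-48984 - \left(4872 + 28 i\right)\right) \left(-29569 - 31521\right) = \left(-53856 - 28 i\right) \left(-61090\right) = 3290063040 + 1710520 i$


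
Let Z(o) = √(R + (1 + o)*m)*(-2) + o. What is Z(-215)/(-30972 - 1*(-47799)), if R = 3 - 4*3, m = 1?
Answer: -215/16827 - 2*I*√223/16827 ≈ -0.012777 - 0.0017749*I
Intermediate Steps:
R = -9 (R = 3 - 12 = -9)
Z(o) = o - 2*√(-8 + o) (Z(o) = √(-9 + (1 + o)*1)*(-2) + o = √(-9 + (1 + o))*(-2) + o = √(-8 + o)*(-2) + o = -2*√(-8 + o) + o = o - 2*√(-8 + o))
Z(-215)/(-30972 - 1*(-47799)) = (-215 - 2*√(-8 - 215))/(-30972 - 1*(-47799)) = (-215 - 2*I*√223)/(-30972 + 47799) = (-215 - 2*I*√223)/16827 = (-215 - 2*I*√223)*(1/16827) = -215/16827 - 2*I*√223/16827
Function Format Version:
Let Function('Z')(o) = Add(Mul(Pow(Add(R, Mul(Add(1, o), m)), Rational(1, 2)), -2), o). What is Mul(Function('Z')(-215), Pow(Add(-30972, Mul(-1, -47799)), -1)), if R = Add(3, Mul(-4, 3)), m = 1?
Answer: Add(Rational(-215, 16827), Mul(Rational(-2, 16827), I, Pow(223, Rational(1, 2)))) ≈ Add(-0.012777, Mul(-0.0017749, I))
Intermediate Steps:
R = -9 (R = Add(3, -12) = -9)
Function('Z')(o) = Add(o, Mul(-2, Pow(Add(-8, o), Rational(1, 2)))) (Function('Z')(o) = Add(Mul(Pow(Add(-9, Mul(Add(1, o), 1)), Rational(1, 2)), -2), o) = Add(Mul(Pow(Add(-9, Add(1, o)), Rational(1, 2)), -2), o) = Add(Mul(Pow(Add(-8, o), Rational(1, 2)), -2), o) = Add(Mul(-2, Pow(Add(-8, o), Rational(1, 2))), o) = Add(o, Mul(-2, Pow(Add(-8, o), Rational(1, 2)))))
Mul(Function('Z')(-215), Pow(Add(-30972, Mul(-1, -47799)), -1)) = Mul(Add(-215, Mul(-2, Pow(Add(-8, -215), Rational(1, 2)))), Pow(Add(-30972, Mul(-1, -47799)), -1)) = Mul(Add(-215, Mul(-2, Pow(-223, Rational(1, 2)))), Pow(Add(-30972, 47799), -1)) = Mul(Add(-215, Mul(-2, Mul(I, Pow(223, Rational(1, 2))))), Pow(16827, -1)) = Mul(Add(-215, Mul(-2, I, Pow(223, Rational(1, 2)))), Rational(1, 16827)) = Add(Rational(-215, 16827), Mul(Rational(-2, 16827), I, Pow(223, Rational(1, 2))))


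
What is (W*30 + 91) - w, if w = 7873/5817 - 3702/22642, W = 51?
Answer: 106671387631/65854257 ≈ 1619.8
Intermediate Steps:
w = 78362966/65854257 (w = 7873*(1/5817) - 3702*1/22642 = 7873/5817 - 1851/11321 = 78362966/65854257 ≈ 1.1899)
(W*30 + 91) - w = (51*30 + 91) - 1*78362966/65854257 = (1530 + 91) - 78362966/65854257 = 1621 - 78362966/65854257 = 106671387631/65854257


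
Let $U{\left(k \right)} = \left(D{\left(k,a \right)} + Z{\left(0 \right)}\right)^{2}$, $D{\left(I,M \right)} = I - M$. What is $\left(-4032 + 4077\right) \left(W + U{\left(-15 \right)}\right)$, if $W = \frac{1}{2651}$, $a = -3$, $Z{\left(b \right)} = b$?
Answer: $\frac{17178525}{2651} \approx 6480.0$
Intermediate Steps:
$W = \frac{1}{2651} \approx 0.00037722$
$U{\left(k \right)} = \left(3 + k\right)^{2}$ ($U{\left(k \right)} = \left(\left(k - -3\right) + 0\right)^{2} = \left(\left(k + 3\right) + 0\right)^{2} = \left(\left(3 + k\right) + 0\right)^{2} = \left(3 + k\right)^{2}$)
$\left(-4032 + 4077\right) \left(W + U{\left(-15 \right)}\right) = \left(-4032 + 4077\right) \left(\frac{1}{2651} + \left(3 - 15\right)^{2}\right) = 45 \left(\frac{1}{2651} + \left(-12\right)^{2}\right) = 45 \left(\frac{1}{2651} + 144\right) = 45 \cdot \frac{381745}{2651} = \frac{17178525}{2651}$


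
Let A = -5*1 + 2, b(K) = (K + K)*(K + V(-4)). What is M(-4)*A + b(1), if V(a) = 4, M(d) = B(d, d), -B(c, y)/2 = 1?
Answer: 16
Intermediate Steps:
B(c, y) = -2 (B(c, y) = -2*1 = -2)
M(d) = -2
b(K) = 2*K*(4 + K) (b(K) = (K + K)*(K + 4) = (2*K)*(4 + K) = 2*K*(4 + K))
A = -3 (A = -5 + 2 = -3)
M(-4)*A + b(1) = -2*(-3) + 2*1*(4 + 1) = 6 + 2*1*5 = 6 + 10 = 16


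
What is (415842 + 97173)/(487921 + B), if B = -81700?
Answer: 171005/135407 ≈ 1.2629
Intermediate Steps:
(415842 + 97173)/(487921 + B) = (415842 + 97173)/(487921 - 81700) = 513015/406221 = 513015*(1/406221) = 171005/135407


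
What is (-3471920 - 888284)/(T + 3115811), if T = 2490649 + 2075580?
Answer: -1090051/1920510 ≈ -0.56758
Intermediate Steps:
T = 4566229
(-3471920 - 888284)/(T + 3115811) = (-3471920 - 888284)/(4566229 + 3115811) = -4360204/7682040 = -4360204*1/7682040 = -1090051/1920510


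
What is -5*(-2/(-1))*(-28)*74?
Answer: 20720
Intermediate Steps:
-5*(-2/(-1))*(-28)*74 = -5*(-2*(-1))*(-28)*74 = -10*(-28)*74 = -5*(-56)*74 = 280*74 = 20720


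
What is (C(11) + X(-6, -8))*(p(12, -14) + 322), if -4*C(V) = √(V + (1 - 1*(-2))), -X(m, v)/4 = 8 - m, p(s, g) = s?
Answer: -18704 - 167*√14/2 ≈ -19016.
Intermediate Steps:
X(m, v) = -32 + 4*m (X(m, v) = -4*(8 - m) = -32 + 4*m)
C(V) = -√(3 + V)/4 (C(V) = -√(V + (1 - 1*(-2)))/4 = -√(V + (1 + 2))/4 = -√(V + 3)/4 = -√(3 + V)/4)
(C(11) + X(-6, -8))*(p(12, -14) + 322) = (-√(3 + 11)/4 + (-32 + 4*(-6)))*(12 + 322) = (-√14/4 + (-32 - 24))*334 = (-√14/4 - 56)*334 = (-56 - √14/4)*334 = -18704 - 167*√14/2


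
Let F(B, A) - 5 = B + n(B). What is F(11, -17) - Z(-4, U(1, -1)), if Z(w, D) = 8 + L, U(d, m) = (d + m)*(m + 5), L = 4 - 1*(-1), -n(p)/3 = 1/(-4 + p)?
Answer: 18/7 ≈ 2.5714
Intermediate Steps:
n(p) = -3/(-4 + p)
L = 5 (L = 4 + 1 = 5)
U(d, m) = (5 + m)*(d + m) (U(d, m) = (d + m)*(5 + m) = (5 + m)*(d + m))
Z(w, D) = 13 (Z(w, D) = 8 + 5 = 13)
F(B, A) = 5 + B - 3/(-4 + B) (F(B, A) = 5 + (B - 3/(-4 + B)) = 5 + B - 3/(-4 + B))
F(11, -17) - Z(-4, U(1, -1)) = (-23 + 11 + 11²)/(-4 + 11) - 1*13 = (-23 + 11 + 121)/7 - 13 = (⅐)*109 - 13 = 109/7 - 13 = 18/7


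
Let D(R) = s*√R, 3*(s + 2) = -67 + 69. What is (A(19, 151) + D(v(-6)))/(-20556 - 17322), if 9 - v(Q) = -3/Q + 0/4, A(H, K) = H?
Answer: -19/37878 + √34/56817 ≈ -0.00039898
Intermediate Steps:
v(Q) = 9 + 3/Q (v(Q) = 9 - (-3/Q + 0/4) = 9 - (-3/Q + 0*(¼)) = 9 - (-3/Q + 0) = 9 - (-3)/Q = 9 + 3/Q)
s = -4/3 (s = -2 + (-67 + 69)/3 = -2 + (⅓)*2 = -2 + ⅔ = -4/3 ≈ -1.3333)
D(R) = -4*√R/3
(A(19, 151) + D(v(-6)))/(-20556 - 17322) = (19 - 4*√(9 + 3/(-6))/3)/(-20556 - 17322) = (19 - 4*√(9 + 3*(-⅙))/3)/(-37878) = (19 - 4*√(9 - ½)/3)*(-1/37878) = (19 - 2*√34/3)*(-1/37878) = -19/37878 + √34/56817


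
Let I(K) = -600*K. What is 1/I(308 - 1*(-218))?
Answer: -1/315600 ≈ -3.1686e-6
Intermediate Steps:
1/I(308 - 1*(-218)) = 1/(-600*(308 - 1*(-218))) = 1/(-600*(308 + 218)) = 1/(-600*526) = 1/(-315600) = -1/315600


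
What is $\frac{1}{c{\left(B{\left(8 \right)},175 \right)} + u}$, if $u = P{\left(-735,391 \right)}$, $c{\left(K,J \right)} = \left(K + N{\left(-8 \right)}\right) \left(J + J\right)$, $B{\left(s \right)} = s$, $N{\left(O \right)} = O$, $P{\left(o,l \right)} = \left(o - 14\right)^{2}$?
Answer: $\frac{1}{561001} \approx 1.7825 \cdot 10^{-6}$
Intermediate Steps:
$P{\left(o,l \right)} = \left(-14 + o\right)^{2}$
$c{\left(K,J \right)} = 2 J \left(-8 + K\right)$ ($c{\left(K,J \right)} = \left(K - 8\right) \left(J + J\right) = \left(-8 + K\right) 2 J = 2 J \left(-8 + K\right)$)
$u = 561001$ ($u = \left(-14 - 735\right)^{2} = \left(-749\right)^{2} = 561001$)
$\frac{1}{c{\left(B{\left(8 \right)},175 \right)} + u} = \frac{1}{2 \cdot 175 \left(-8 + 8\right) + 561001} = \frac{1}{2 \cdot 175 \cdot 0 + 561001} = \frac{1}{0 + 561001} = \frac{1}{561001}$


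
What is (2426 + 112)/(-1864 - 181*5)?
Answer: -846/923 ≈ -0.91658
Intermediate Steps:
(2426 + 112)/(-1864 - 181*5) = 2538/(-1864 - 905) = 2538/(-2769) = 2538*(-1/2769) = -846/923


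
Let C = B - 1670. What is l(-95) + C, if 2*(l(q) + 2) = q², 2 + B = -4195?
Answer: -2713/2 ≈ -1356.5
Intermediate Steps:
B = -4197 (B = -2 - 4195 = -4197)
l(q) = -2 + q²/2
C = -5867 (C = -4197 - 1670 = -5867)
l(-95) + C = (-2 + (½)*(-95)²) - 5867 = (-2 + (½)*9025) - 5867 = (-2 + 9025/2) - 5867 = 9021/2 - 5867 = -2713/2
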